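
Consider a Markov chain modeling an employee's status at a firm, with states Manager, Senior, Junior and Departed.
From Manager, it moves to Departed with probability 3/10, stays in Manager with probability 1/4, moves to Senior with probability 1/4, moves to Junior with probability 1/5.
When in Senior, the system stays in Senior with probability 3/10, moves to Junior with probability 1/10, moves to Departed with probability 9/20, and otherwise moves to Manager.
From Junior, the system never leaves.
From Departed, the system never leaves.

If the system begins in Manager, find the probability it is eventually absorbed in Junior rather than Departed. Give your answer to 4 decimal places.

0.3385

Let h(s) be the probability of absorption at Junior starting from transient state s. Then h(Junior) = 1 and h(Departed) = 0. By first-step analysis:
h(Manager) = 0.25·h(Manager) + 0.25·h(Senior) + 0.2·1 + 0.3·0
h(Senior) = 0.15·h(Manager) + 0.3·h(Senior) + 0.1·1 + 0.45·0
Solving: h(Manager) = 0.3385, h(Senior) = 0.2154.
Starting from Manager, the probability is 0.3385.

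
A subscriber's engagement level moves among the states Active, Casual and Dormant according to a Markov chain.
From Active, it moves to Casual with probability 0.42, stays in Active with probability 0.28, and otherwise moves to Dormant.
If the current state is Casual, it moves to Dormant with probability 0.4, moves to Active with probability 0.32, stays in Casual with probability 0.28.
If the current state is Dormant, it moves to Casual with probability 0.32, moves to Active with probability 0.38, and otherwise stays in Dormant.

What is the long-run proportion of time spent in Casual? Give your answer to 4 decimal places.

Let the stationary distribution be π with π = πP and π_1 + π_2 + π_3 = 1.
π_1 = 0.28·π_1 + 0.32·π_2 + 0.38·π_3
π_2 = 0.42·π_1 + 0.28·π_2 + 0.32·π_3
Solving with the normalization constraint gives π = (0.3270, 0.3391, 0.3339).
So the stationary probability of Casual is 0.3391.

0.3391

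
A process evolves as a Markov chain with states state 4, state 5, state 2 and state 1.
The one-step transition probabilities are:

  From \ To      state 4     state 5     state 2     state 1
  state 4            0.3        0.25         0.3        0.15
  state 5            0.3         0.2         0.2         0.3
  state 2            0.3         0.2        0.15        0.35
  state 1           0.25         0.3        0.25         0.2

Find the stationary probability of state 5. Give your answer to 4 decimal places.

Let the stationary distribution be π with π = πP and π_1 + π_2 + π_3 + π_4 = 1.
π_1 = 0.3·π_1 + 0.3·π_2 + 0.3·π_3 + 0.25·π_4
π_2 = 0.25·π_1 + 0.2·π_2 + 0.2·π_3 + 0.3·π_4
π_3 = 0.3·π_1 + 0.2·π_2 + 0.15·π_3 + 0.25·π_4
Solving with the normalization constraint gives π = (0.2878, 0.2388, 0.2295, 0.2439).
So the stationary probability of state 5 is 0.2388.

0.2388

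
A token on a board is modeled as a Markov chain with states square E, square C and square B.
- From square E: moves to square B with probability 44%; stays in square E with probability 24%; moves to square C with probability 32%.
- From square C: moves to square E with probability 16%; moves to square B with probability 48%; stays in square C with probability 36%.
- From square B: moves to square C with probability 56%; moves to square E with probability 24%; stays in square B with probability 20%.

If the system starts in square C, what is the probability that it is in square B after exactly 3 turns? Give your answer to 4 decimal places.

0.3766

Propagate the distribution vector 3 turns from square C.
After 0 turns: (0.0000, 1.0000, 0.0000)
After 1 turn: (0.1600, 0.3600, 0.4800)
After 2 turns: (0.2112, 0.4496, 0.3392)
After 3 turns: (0.2040, 0.4194, 0.3766)
P(in square B after 3 turns) = 0.3766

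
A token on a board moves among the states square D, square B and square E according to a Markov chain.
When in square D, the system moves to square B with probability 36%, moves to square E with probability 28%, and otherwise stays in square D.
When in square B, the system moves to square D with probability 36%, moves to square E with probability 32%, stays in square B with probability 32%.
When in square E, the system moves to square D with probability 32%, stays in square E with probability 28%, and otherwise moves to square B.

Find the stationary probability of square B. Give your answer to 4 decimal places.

0.3575

Let the stationary distribution be π with π = πP and π_1 + π_2 + π_3 = 1.
π_1 = 0.36·π_1 + 0.36·π_2 + 0.32·π_3
π_2 = 0.36·π_1 + 0.32·π_2 + 0.4·π_3
Solving with the normalization constraint gives π = (0.3482, 0.3575, 0.2943).
So the stationary probability of square B is 0.3575.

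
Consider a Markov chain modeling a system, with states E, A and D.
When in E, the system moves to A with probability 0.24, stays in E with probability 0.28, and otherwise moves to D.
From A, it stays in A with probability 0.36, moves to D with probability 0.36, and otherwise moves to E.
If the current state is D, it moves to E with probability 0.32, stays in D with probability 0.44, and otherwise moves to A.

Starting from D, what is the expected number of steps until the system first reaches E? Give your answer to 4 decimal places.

Let t(s) be the expected number of steps to first reach E from state s, with t(E) = 0. Conditioning on the first step:
t(A) = 1 + 0.36·t(A) + 0.36·t(D)
t(D) = 1 + 0.24·t(A) + 0.44·t(D)
Solving: t(A) = 3.3824, t(D) = 3.2353.
Expected steps from D to E: 3.2353.

3.2353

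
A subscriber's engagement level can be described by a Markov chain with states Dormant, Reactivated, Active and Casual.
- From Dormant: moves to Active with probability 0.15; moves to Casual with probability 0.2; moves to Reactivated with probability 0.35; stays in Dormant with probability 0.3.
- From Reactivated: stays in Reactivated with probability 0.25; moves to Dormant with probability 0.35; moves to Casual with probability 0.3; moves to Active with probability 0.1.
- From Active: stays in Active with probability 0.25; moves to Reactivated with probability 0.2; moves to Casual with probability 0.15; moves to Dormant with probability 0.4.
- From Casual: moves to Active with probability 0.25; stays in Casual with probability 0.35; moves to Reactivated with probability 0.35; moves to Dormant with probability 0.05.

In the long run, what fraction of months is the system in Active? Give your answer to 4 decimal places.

Let the stationary distribution be π with π = πP and π_1 + π_2 + π_3 + π_4 = 1.
π_1 = 0.3·π_1 + 0.35·π_2 + 0.4·π_3 + 0.05·π_4
π_2 = 0.35·π_1 + 0.25·π_2 + 0.2·π_3 + 0.35·π_4
π_3 = 0.15·π_1 + 0.1·π_2 + 0.25·π_3 + 0.25·π_4
Solving with the normalization constraint gives π = (0.2678, 0.2938, 0.1792, 0.2593).
So the stationary probability of Active is 0.1792.

0.1792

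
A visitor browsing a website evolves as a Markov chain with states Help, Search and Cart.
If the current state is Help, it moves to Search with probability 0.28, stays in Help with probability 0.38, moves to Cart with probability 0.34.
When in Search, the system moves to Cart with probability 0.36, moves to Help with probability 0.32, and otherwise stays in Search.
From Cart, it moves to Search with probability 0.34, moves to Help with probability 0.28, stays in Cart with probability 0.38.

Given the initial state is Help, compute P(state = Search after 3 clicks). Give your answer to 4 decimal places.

0.3140

Propagate the distribution vector 3 clicks from Help.
After 0 clicks: (1.0000, 0.0000, 0.0000)
After 1 click: (0.3800, 0.2800, 0.3400)
After 2 clicks: (0.3292, 0.3116, 0.3592)
After 3 clicks: (0.3254, 0.3140, 0.3606)
P(in Search after 3 clicks) = 0.3140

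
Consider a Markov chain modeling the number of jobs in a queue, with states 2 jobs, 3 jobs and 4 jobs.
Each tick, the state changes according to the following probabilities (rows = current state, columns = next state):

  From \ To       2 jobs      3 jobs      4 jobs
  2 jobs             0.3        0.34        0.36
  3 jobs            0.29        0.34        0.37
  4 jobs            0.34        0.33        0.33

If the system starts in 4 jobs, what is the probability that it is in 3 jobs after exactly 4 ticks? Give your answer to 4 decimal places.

0.3365

Propagate the distribution vector 4 ticks from 4 jobs.
After 0 ticks: (0.0000, 0.0000, 1.0000)
After 1 tick: (0.3400, 0.3300, 0.3300)
After 2 ticks: (0.3099, 0.3367, 0.3534)
After 3 ticks: (0.3108, 0.3365, 0.3528)
After 4 ticks: (0.3107, 0.3365, 0.3528)
P(in 3 jobs after 4 ticks) = 0.3365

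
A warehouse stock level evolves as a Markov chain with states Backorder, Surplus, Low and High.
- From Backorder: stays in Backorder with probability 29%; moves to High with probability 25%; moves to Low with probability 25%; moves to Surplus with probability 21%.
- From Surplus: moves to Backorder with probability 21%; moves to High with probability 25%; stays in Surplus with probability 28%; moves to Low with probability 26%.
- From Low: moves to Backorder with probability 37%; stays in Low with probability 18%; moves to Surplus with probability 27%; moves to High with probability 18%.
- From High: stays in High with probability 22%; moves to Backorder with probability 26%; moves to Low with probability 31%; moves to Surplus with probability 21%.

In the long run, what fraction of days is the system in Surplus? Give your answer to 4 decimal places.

Let the stationary distribution be π with π = πP and π_1 + π_2 + π_3 + π_4 = 1.
π_1 = 0.29·π_1 + 0.21·π_2 + 0.37·π_3 + 0.26·π_4
π_2 = 0.21·π_1 + 0.28·π_2 + 0.27·π_3 + 0.21·π_4
π_3 = 0.25·π_1 + 0.26·π_2 + 0.18·π_3 + 0.31·π_4
Solving with the normalization constraint gives π = (0.2838, 0.2418, 0.2486, 0.2258).
So the stationary probability of Surplus is 0.2418.

0.2418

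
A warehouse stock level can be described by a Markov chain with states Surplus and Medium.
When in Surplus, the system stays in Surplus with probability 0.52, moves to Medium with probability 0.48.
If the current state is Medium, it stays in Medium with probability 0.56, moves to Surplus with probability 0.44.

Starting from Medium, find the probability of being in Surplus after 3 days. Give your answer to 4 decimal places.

0.4780

Propagate the distribution vector 3 days from Medium.
After 0 days: (0.0000, 1.0000)
After 1 day: (0.4400, 0.5600)
After 2 days: (0.4752, 0.5248)
After 3 days: (0.4780, 0.5220)
P(in Surplus after 3 days) = 0.4780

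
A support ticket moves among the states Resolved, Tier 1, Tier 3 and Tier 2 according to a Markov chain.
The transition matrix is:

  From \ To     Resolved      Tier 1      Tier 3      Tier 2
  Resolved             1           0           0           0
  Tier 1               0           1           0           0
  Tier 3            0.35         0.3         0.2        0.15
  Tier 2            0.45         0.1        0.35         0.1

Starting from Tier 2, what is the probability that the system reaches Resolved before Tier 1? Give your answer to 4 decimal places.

Let h(s) be the probability of absorption at Resolved starting from transient state s. Then h(Resolved) = 1 and h(Tier 1) = 0. By first-step analysis:
h(Tier 3) = 0.35·1 + 0.3·0 + 0.2·h(Tier 3) + 0.15·h(Tier 2)
h(Tier 2) = 0.45·1 + 0.1·0 + 0.35·h(Tier 3) + 0.1·h(Tier 2)
Solving: h(Tier 3) = 0.5730, h(Tier 2) = 0.7228.
Starting from Tier 2, the probability is 0.7228.

0.7228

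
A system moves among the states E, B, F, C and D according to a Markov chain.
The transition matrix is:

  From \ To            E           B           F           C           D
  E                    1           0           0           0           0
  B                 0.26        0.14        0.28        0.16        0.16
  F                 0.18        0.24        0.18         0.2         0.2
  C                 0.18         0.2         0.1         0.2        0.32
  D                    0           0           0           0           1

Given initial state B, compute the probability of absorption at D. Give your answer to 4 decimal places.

0.4639

Let h(s) be the probability of absorption at D starting from transient state s. Then h(D) = 1 and h(E) = 0. By first-step analysis:
h(B) = 0.26·0 + 0.14·h(B) + 0.28·h(F) + 0.16·h(C) + 0.16·1
h(F) = 0.18·0 + 0.24·h(B) + 0.18·h(F) + 0.2·h(C) + 0.2·1
h(C) = 0.18·0 + 0.2·h(B) + 0.1·h(F) + 0.2·h(C) + 0.32·1
Solving: h(B) = 0.4639, h(F) = 0.5214, h(C) = 0.5812.
Starting from B, the probability is 0.4639.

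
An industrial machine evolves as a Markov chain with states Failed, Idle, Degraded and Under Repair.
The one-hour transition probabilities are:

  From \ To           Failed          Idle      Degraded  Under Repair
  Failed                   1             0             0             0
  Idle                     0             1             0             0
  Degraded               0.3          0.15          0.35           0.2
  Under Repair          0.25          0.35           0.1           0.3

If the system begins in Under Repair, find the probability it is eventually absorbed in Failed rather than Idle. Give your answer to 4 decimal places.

Let h(s) be the probability of absorption at Failed starting from transient state s. Then h(Failed) = 1 and h(Idle) = 0. By first-step analysis:
h(Degraded) = 0.3·1 + 0.15·0 + 0.35·h(Degraded) + 0.2·h(Under Repair)
h(Under Repair) = 0.25·1 + 0.35·0 + 0.1·h(Degraded) + 0.3·h(Under Repair)
Solving: h(Degraded) = 0.5977, h(Under Repair) = 0.4425.
Starting from Under Repair, the probability is 0.4425.

0.4425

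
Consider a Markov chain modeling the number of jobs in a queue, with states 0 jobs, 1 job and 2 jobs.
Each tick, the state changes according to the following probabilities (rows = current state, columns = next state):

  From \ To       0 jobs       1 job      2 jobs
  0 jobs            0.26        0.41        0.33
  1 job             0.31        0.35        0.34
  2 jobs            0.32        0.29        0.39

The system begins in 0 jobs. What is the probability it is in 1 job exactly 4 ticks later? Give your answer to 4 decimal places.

Propagate the distribution vector 4 ticks from 0 jobs.
After 0 ticks: (1.0000, 0.0000, 0.0000)
After 1 tick: (0.2600, 0.4100, 0.3300)
After 2 ticks: (0.3003, 0.3458, 0.3539)
After 3 ticks: (0.2985, 0.3468, 0.3547)
After 4 ticks: (0.2986, 0.3466, 0.3547)
P(in 1 job after 4 ticks) = 0.3466

0.3466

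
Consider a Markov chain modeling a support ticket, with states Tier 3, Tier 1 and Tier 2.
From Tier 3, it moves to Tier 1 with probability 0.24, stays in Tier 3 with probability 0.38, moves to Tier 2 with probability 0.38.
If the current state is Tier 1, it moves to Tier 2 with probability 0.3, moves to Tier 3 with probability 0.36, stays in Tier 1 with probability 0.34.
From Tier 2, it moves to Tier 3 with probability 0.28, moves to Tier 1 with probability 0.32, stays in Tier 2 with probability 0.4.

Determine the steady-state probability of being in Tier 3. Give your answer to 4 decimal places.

Let the stationary distribution be π with π = πP and π_1 + π_2 + π_3 = 1.
π_1 = 0.38·π_1 + 0.36·π_2 + 0.28·π_3
π_2 = 0.24·π_1 + 0.34·π_2 + 0.32·π_3
Solving with the normalization constraint gives π = (0.3377, 0.2990, 0.3633).
So the stationary probability of Tier 3 is 0.3377.

0.3377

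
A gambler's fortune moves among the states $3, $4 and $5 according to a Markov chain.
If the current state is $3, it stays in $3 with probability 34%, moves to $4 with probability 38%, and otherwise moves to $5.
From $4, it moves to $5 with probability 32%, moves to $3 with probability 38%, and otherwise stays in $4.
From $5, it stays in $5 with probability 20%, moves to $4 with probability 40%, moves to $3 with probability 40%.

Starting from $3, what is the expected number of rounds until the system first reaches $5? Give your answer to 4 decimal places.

Let t(s) be the expected number of rounds to first reach $5 from state s, with t($5) = 0. Conditioning on the first round:
t($3) = 1 + 0.34·t($3) + 0.38·t($4)
t($4) = 1 + 0.38·t($3) + 0.3·t($4)
Solving: t($3) = 3.4005, t($4) = 3.2746.
Expected rounds from $3 to $5: 3.4005.

3.4005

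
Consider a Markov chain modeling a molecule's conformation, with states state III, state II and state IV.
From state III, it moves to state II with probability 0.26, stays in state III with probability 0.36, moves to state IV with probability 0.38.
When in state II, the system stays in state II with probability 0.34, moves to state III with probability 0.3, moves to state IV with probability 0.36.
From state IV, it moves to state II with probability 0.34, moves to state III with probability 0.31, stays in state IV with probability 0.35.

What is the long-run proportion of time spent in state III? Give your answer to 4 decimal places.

Let the stationary distribution be π with π = πP and π_1 + π_2 + π_3 = 1.
π_1 = 0.36·π_1 + 0.3·π_2 + 0.31·π_3
π_2 = 0.26·π_1 + 0.34·π_2 + 0.34·π_3
Solving with the normalization constraint gives π = (0.3230, 0.3142, 0.3628).
So the stationary probability of state III is 0.3230.

0.3230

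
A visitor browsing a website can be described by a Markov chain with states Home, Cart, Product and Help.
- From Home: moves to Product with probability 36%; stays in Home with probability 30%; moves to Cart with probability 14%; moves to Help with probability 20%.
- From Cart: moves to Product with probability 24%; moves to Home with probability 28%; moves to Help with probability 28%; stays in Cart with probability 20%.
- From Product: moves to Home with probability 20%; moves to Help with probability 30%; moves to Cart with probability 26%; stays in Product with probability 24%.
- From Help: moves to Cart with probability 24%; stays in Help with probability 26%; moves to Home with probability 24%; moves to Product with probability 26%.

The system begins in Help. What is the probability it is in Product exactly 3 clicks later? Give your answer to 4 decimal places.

0.2756

Propagate the distribution vector 3 clicks from Help.
After 0 clicks: (0.0000, 0.0000, 0.0000, 1.0000)
After 1 click: (0.2400, 0.2400, 0.2600, 0.2600)
After 2 clicks: (0.2536, 0.2116, 0.2740, 0.2608)
After 3 clicks: (0.2527, 0.2117, 0.2756, 0.2600)
P(in Product after 3 clicks) = 0.2756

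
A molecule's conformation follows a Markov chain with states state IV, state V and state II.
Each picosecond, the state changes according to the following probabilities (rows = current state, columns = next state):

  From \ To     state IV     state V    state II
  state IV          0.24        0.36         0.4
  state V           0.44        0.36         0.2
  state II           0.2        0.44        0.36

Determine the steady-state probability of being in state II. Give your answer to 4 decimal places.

Let the stationary distribution be π with π = πP and π_1 + π_2 + π_3 = 1.
π_1 = 0.24·π_1 + 0.44·π_2 + 0.2·π_3
π_2 = 0.36·π_1 + 0.36·π_2 + 0.44·π_3
Solving with the normalization constraint gives π = (0.3045, 0.3848, 0.3106).
So the stationary probability of state II is 0.3106.

0.3106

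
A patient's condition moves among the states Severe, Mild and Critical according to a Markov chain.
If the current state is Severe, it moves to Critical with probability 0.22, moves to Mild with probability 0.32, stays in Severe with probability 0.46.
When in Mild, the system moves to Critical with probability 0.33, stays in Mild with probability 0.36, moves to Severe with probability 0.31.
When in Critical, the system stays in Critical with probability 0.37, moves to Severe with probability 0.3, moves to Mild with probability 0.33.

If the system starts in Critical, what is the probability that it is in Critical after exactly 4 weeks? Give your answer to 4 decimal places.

Propagate the distribution vector 4 weeks from Critical.
After 0 weeks: (0.0000, 0.0000, 1.0000)
After 1 week: (0.3000, 0.3300, 0.3700)
After 2 weeks: (0.3513, 0.3369, 0.3118)
After 3 weeks: (0.3596, 0.3366, 0.3038)
After 4 weeks: (0.3609, 0.3365, 0.3026)
P(in Critical after 4 weeks) = 0.3026

0.3026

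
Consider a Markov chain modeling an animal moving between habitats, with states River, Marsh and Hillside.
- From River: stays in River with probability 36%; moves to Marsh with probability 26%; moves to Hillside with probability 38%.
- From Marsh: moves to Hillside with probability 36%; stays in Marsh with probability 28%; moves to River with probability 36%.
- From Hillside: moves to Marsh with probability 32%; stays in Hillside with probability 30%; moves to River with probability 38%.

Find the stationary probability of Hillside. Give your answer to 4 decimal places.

0.3465

Let the stationary distribution be π with π = πP and π_1 + π_2 + π_3 = 1.
π_1 = 0.36·π_1 + 0.36·π_2 + 0.38·π_3
π_2 = 0.26·π_1 + 0.28·π_2 + 0.32·π_3
Solving with the normalization constraint gives π = (0.3669, 0.2865, 0.3465).
So the stationary probability of Hillside is 0.3465.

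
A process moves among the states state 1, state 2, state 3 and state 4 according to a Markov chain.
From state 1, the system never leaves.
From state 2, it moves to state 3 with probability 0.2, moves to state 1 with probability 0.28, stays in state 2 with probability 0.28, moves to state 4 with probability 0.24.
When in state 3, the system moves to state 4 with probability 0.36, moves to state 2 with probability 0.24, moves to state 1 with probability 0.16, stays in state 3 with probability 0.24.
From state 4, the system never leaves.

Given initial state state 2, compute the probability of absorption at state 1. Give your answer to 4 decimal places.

0.4904

Let h(s) be the probability of absorption at state 1 starting from transient state s. Then h(state 1) = 1 and h(state 4) = 0. By first-step analysis:
h(state 2) = 0.28·1 + 0.28·h(state 2) + 0.2·h(state 3) + 0.24·0
h(state 3) = 0.16·1 + 0.24·h(state 2) + 0.24·h(state 3) + 0.36·0
Solving: h(state 2) = 0.4904, h(state 3) = 0.3654.
Starting from state 2, the probability is 0.4904.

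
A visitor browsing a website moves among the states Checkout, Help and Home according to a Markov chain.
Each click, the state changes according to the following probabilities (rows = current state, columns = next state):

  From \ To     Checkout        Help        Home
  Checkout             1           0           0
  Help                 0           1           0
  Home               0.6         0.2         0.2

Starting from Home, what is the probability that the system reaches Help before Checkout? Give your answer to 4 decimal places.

0.2500

Let h(s) be the probability of absorption at Help starting from transient state s. Then h(Help) = 1 and h(Checkout) = 0. By first-step analysis:
h(Home) = 0.6·0 + 0.2·1 + 0.2·h(Home)
Solving: h(Home) = 0.2500.
Starting from Home, the probability is 0.2500.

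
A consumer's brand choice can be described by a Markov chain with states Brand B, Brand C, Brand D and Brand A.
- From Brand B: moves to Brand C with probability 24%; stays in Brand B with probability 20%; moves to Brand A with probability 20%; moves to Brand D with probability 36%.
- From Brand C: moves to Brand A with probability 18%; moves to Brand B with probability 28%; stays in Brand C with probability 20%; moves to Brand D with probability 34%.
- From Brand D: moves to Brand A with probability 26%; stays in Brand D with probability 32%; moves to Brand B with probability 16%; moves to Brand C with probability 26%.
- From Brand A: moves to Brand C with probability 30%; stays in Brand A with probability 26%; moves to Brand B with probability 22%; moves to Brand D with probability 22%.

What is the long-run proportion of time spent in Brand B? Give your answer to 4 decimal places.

0.2121

Let the stationary distribution be π with π = πP and π_1 + π_2 + π_3 + π_4 = 1.
π_1 = 0.2·π_1 + 0.28·π_2 + 0.16·π_3 + 0.22·π_4
π_2 = 0.24·π_1 + 0.2·π_2 + 0.26·π_3 + 0.3·π_4
π_3 = 0.36·π_1 + 0.34·π_2 + 0.32·π_3 + 0.22·π_4
Solving with the normalization constraint gives π = (0.2121, 0.2499, 0.3108, 0.2273).
So the stationary probability of Brand B is 0.2121.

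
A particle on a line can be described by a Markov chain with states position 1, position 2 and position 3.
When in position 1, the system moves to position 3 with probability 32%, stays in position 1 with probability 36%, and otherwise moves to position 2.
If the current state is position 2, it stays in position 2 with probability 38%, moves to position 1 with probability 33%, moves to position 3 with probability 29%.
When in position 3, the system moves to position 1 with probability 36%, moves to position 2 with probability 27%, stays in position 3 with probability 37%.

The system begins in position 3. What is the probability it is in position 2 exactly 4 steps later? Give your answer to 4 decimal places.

0.3230

Propagate the distribution vector 4 steps from position 3.
After 0 steps: (0.0000, 0.0000, 1.0000)
After 1 step: (0.3600, 0.2700, 0.3700)
After 2 steps: (0.3519, 0.3177, 0.3304)
After 3 steps: (0.3505, 0.3225, 0.3270)
After 4 steps: (0.3503, 0.3230, 0.3267)
P(in position 2 after 4 steps) = 0.3230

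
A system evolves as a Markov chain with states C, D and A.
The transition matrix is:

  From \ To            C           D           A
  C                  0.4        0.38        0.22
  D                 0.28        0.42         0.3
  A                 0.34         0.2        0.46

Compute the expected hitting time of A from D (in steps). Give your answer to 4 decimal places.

Let t(s) be the expected number of steps to first reach A from state s, with t(A) = 0. Conditioning on the first step:
t(C) = 1 + 0.4·t(C) + 0.38·t(D)
t(D) = 1 + 0.28·t(C) + 0.42·t(D)
Solving: t(C) = 3.9735, t(D) = 3.6424.
Expected steps from D to A: 3.6424.

3.6424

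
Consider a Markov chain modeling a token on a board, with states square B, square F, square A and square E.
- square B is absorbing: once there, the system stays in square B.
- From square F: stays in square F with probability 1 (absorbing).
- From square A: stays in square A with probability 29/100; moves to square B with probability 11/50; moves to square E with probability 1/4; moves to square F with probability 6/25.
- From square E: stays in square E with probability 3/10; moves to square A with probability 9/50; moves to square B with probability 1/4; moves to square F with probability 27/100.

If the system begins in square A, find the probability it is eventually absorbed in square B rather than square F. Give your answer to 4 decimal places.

Let h(s) be the probability of absorption at square B starting from transient state s. Then h(square B) = 1 and h(square F) = 0. By first-step analysis:
h(square A) = 0.22·1 + 0.24·0 + 0.29·h(square A) + 0.25·h(square E)
h(square E) = 0.25·1 + 0.27·0 + 0.18·h(square A) + 0.3·h(square E)
Solving: h(square A) = 0.4790, h(square E) = 0.4803.
Starting from square A, the probability is 0.4790.

0.4790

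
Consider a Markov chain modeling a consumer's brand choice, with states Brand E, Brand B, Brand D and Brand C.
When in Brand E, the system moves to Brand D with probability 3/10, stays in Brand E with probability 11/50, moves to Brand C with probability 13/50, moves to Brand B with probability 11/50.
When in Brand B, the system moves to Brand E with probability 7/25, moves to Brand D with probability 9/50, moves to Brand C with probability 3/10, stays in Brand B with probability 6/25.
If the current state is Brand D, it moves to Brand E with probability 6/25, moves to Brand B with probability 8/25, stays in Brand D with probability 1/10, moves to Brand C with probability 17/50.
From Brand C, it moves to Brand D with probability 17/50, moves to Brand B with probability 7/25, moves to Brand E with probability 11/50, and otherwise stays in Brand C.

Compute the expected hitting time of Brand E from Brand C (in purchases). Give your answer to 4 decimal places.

Let t(s) be the expected number of purchases to first reach Brand E from state s, with t(Brand E) = 0. Conditioning on the first purchase:
t(Brand B) = 1 + 0.24·t(Brand B) + 0.18·t(Brand D) + 0.3·t(Brand C)
t(Brand D) = 1 + 0.32·t(Brand B) + 0.1·t(Brand D) + 0.34·t(Brand C)
t(Brand C) = 1 + 0.28·t(Brand B) + 0.34·t(Brand D) + 0.16·t(Brand C)
Solving: t(Brand B) = 3.9138, t(Brand D) = 4.0672, t(Brand C) = 4.1413.
Expected purchases from Brand C to Brand E: 4.1413.

4.1413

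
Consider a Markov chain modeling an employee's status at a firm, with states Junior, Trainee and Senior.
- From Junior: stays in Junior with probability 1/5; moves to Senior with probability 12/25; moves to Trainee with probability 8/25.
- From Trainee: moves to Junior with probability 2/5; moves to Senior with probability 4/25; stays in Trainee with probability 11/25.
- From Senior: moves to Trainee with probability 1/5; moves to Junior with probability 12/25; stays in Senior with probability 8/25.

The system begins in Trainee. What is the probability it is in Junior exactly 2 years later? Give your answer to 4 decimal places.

Sum over the intermediate state after 1 year:
P = P(Trainee→Junior)·P(Junior→Junior) + P(Trainee→Trainee)·P(Trainee→Junior) + P(Trainee→Senior)·P(Senior→Junior)
  = 0.4×0.2 + 0.44×0.4 + 0.16×0.48
  = 0.0800 + 0.1760 + 0.0768 = 0.3328

0.3328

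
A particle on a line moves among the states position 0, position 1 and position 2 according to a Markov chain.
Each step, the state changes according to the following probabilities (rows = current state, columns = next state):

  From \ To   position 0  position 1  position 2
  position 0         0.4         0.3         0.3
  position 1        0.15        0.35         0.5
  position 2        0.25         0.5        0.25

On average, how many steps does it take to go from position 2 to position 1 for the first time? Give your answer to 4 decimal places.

2.2667

Let t(s) be the expected number of steps to first reach position 1 from state s, with t(position 1) = 0. Conditioning on the first step:
t(position 0) = 1 + 0.4·t(position 0) + 0.3·t(position 2)
t(position 2) = 1 + 0.25·t(position 0) + 0.25·t(position 2)
Solving: t(position 0) = 2.8000, t(position 2) = 2.2667.
Expected steps from position 2 to position 1: 2.2667.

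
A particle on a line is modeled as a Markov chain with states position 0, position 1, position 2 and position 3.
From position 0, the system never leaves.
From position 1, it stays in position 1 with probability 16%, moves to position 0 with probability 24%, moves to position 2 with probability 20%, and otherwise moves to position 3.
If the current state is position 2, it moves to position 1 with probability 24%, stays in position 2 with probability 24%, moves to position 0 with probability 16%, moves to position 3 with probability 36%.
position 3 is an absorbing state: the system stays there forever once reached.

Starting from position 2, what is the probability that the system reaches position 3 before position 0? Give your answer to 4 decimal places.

Let h(s) be the probability of absorption at position 3 starting from transient state s. Then h(position 3) = 1 and h(position 0) = 0. By first-step analysis:
h(position 1) = 0.24·0 + 0.16·h(position 1) + 0.2·h(position 2) + 0.4·1
h(position 2) = 0.16·0 + 0.24·h(position 1) + 0.24·h(position 2) + 0.36·1
Solving: h(position 1) = 0.6369, h(position 2) = 0.6748.
Starting from position 2, the probability is 0.6748.

0.6748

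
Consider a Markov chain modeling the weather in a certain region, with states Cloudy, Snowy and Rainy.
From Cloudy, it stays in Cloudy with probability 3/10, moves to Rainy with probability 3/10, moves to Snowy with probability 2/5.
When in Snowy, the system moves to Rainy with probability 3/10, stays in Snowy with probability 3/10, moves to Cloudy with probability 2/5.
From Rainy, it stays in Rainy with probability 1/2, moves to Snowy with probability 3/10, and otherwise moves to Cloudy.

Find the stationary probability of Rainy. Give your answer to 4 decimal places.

Let the stationary distribution be π with π = πP and π_1 + π_2 + π_3 = 1.
π_1 = 0.3·π_1 + 0.4·π_2 + 0.2·π_3
π_2 = 0.4·π_1 + 0.3·π_2 + 0.3·π_3
Solving with the normalization constraint gives π = (0.2955, 0.3295, 0.3750).
So the stationary probability of Rainy is 0.3750.

0.3750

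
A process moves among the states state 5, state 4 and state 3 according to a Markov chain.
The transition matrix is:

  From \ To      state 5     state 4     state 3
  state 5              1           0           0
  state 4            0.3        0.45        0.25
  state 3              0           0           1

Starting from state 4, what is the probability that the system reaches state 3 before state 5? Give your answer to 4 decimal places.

0.4545

Let h(s) be the probability of absorption at state 3 starting from transient state s. Then h(state 3) = 1 and h(state 5) = 0. By first-step analysis:
h(state 4) = 0.3·0 + 0.45·h(state 4) + 0.25·1
Solving: h(state 4) = 0.4545.
Starting from state 4, the probability is 0.4545.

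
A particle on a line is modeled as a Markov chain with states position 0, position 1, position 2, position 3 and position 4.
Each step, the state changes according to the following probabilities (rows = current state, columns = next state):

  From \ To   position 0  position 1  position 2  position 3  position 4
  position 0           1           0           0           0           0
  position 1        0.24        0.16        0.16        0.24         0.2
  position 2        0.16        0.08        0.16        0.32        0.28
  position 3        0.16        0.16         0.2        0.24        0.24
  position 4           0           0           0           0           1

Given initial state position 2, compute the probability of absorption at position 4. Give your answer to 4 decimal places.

Let h(s) be the probability of absorption at position 4 starting from transient state s. Then h(position 4) = 1 and h(position 0) = 0. By first-step analysis:
h(position 1) = 0.24·0 + 0.16·h(position 1) + 0.16·h(position 2) + 0.24·h(position 3) + 0.2·1
h(position 2) = 0.16·0 + 0.08·h(position 1) + 0.16·h(position 2) + 0.32·h(position 3) + 0.28·1
h(position 3) = 0.16·0 + 0.16·h(position 1) + 0.2·h(position 2) + 0.24·h(position 3) + 0.24·1
Solving: h(position 1) = 0.5205, h(position 2) = 0.6057, h(position 3) = 0.5848.
Starting from position 2, the probability is 0.6057.

0.6057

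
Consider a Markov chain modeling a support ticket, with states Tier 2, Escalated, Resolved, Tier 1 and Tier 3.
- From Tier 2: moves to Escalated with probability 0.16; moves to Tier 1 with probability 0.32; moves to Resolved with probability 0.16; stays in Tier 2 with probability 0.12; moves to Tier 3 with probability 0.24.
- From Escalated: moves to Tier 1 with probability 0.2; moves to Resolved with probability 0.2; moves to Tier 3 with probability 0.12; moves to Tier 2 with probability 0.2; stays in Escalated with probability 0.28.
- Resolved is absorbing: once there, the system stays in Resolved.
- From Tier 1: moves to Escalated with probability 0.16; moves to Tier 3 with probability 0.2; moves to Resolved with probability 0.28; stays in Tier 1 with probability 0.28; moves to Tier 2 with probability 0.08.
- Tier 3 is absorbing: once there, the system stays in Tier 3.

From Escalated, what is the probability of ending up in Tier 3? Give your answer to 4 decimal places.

0.4264

Let h(s) be the probability of absorption at Tier 3 starting from transient state s. Then h(Tier 3) = 1 and h(Resolved) = 0. By first-step analysis:
h(Tier 2) = 0.12·h(Tier 2) + 0.16·h(Escalated) + 0.16·0 + 0.32·h(Tier 1) + 0.24·1
h(Escalated) = 0.2·h(Tier 2) + 0.28·h(Escalated) + 0.2·0 + 0.2·h(Tier 1) + 0.12·1
h(Tier 1) = 0.08·h(Tier 2) + 0.16·h(Escalated) + 0.28·0 + 0.28·h(Tier 1) + 0.2·1
Solving: h(Tier 2) = 0.5062, h(Escalated) = 0.4264, h(Tier 1) = 0.4288.
Starting from Escalated, the probability is 0.4264.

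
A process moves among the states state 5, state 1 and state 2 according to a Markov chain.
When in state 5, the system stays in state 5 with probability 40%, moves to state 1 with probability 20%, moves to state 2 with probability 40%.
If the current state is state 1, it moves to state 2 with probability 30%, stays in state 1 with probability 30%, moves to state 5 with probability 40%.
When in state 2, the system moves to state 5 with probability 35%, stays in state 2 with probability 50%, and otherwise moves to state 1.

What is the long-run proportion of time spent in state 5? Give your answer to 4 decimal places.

0.3789

Let the stationary distribution be π with π = πP and π_1 + π_2 + π_3 = 1.
π_1 = 0.4·π_1 + 0.4·π_2 + 0.35·π_3
π_2 = 0.2·π_1 + 0.3·π_2 + 0.15·π_3
Solving with the normalization constraint gives π = (0.3789, 0.1988, 0.4224).
So the stationary probability of state 5 is 0.3789.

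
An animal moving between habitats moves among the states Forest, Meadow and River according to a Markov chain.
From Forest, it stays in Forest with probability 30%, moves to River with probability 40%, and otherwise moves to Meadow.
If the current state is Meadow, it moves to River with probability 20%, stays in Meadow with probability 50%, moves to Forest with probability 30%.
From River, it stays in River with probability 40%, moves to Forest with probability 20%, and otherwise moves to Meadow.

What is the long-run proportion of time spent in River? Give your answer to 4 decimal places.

0.3171

Let the stationary distribution be π with π = πP and π_1 + π_2 + π_3 = 1.
π_1 = 0.3·π_1 + 0.3·π_2 + 0.2·π_3
π_2 = 0.3·π_1 + 0.5·π_2 + 0.4·π_3
Solving with the normalization constraint gives π = (0.2683, 0.4146, 0.3171).
So the stationary probability of River is 0.3171.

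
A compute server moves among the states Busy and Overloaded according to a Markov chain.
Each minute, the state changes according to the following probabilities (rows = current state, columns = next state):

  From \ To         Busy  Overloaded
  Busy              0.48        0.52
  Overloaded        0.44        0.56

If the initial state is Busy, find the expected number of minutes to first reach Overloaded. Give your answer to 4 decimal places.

Let t(s) be the expected number of minutes to first reach Overloaded from state s, with t(Overloaded) = 0. Conditioning on the first minute:
t(Busy) = 1 + 0.48·t(Busy)
Solving: t(Busy) = 1.9231.
Expected minutes from Busy to Overloaded: 1.9231.

1.9231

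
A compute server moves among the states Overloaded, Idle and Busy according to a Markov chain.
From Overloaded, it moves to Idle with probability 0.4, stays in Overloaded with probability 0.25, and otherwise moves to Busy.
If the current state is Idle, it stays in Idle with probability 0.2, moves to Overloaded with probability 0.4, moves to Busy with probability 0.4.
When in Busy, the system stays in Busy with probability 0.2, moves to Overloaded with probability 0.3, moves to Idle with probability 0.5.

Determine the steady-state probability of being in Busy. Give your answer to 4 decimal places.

Let the stationary distribution be π with π = πP and π_1 + π_2 + π_3 = 1.
π_1 = 0.25·π_1 + 0.4·π_2 + 0.3·π_3
π_2 = 0.4·π_1 + 0.2·π_2 + 0.5·π_3
Solving with the normalization constraint gives π = (0.3200, 0.3600, 0.3200).
So the stationary probability of Busy is 0.3200.

0.3200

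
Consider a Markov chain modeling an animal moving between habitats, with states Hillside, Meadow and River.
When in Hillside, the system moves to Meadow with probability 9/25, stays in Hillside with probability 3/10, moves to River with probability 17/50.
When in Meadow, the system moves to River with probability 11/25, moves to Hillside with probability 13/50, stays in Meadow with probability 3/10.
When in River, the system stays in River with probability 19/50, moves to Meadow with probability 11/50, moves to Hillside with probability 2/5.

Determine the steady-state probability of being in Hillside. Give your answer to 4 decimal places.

0.3269

Let the stationary distribution be π with π = πP and π_1 + π_2 + π_3 = 1.
π_1 = 0.3·π_1 + 0.26·π_2 + 0.4·π_3
π_2 = 0.36·π_1 + 0.3·π_2 + 0.22·π_3
Solving with the normalization constraint gives π = (0.3269, 0.2889, 0.3843).
So the stationary probability of Hillside is 0.3269.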